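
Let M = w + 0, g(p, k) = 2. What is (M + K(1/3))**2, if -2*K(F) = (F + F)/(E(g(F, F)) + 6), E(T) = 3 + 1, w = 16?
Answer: 229441/900 ≈ 254.93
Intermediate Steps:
M = 16 (M = 16 + 0 = 16)
E(T) = 4
K(F) = -F/10 (K(F) = -(F + F)/(2*(4 + 6)) = -2*F/(2*10) = -F/10)
(M + K(1/3))**2 = (16 - 1/10/3)**2 = (16 - 1/10*1/3)**2 = (16 - 1/30)**2 = (479/30)**2 = 229441/900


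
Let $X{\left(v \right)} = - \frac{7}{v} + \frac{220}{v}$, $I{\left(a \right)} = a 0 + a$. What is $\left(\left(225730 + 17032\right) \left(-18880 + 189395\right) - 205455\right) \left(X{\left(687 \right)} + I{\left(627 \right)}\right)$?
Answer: $\frac{5946464956886650}{229} \approx 2.5967 \cdot 10^{13}$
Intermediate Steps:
$I{\left(a \right)} = a$ ($I{\left(a \right)} = 0 + a = a$)
$X{\left(v \right)} = \frac{213}{v}$
$\left(\left(225730 + 17032\right) \left(-18880 + 189395\right) - 205455\right) \left(X{\left(687 \right)} + I{\left(627 \right)}\right) = \left(\left(225730 + 17032\right) \left(-18880 + 189395\right) - 205455\right) \left(\frac{213}{687} + 627\right) = \left(242762 \cdot 170515 - 205455\right) \left(213 \cdot \frac{1}{687} + 627\right) = \left(41394562430 - 205455\right) \left(\frac{71}{229} + 627\right) = 41394356975 \cdot \frac{143654}{229} = \frac{5946464956886650}{229}$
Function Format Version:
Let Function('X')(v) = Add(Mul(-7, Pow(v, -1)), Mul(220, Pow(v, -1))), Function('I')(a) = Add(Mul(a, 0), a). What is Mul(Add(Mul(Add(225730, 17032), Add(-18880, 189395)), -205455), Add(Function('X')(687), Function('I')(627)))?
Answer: Rational(5946464956886650, 229) ≈ 2.5967e+13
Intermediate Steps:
Function('I')(a) = a (Function('I')(a) = Add(0, a) = a)
Function('X')(v) = Mul(213, Pow(v, -1))
Mul(Add(Mul(Add(225730, 17032), Add(-18880, 189395)), -205455), Add(Function('X')(687), Function('I')(627))) = Mul(Add(Mul(Add(225730, 17032), Add(-18880, 189395)), -205455), Add(Mul(213, Pow(687, -1)), 627)) = Mul(Add(Mul(242762, 170515), -205455), Add(Mul(213, Rational(1, 687)), 627)) = Mul(Add(41394562430, -205455), Add(Rational(71, 229), 627)) = Mul(41394356975, Rational(143654, 229)) = Rational(5946464956886650, 229)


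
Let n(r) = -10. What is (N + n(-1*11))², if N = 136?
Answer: 15876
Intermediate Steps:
(N + n(-1*11))² = (136 - 10)² = 126² = 15876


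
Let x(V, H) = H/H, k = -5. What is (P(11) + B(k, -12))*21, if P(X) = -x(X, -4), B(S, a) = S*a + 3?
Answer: 1302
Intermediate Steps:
x(V, H) = 1
B(S, a) = 3 + S*a
P(X) = -1 (P(X) = -1*1 = -1)
(P(11) + B(k, -12))*21 = (-1 + (3 - 5*(-12)))*21 = (-1 + (3 + 60))*21 = (-1 + 63)*21 = 62*21 = 1302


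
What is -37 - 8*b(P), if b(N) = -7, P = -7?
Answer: 19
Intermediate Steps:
-37 - 8*b(P) = -37 - 8*(-7) = -37 + 56 = 19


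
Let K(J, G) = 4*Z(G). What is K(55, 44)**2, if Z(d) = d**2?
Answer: 59969536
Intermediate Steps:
K(J, G) = 4*G**2
K(55, 44)**2 = (4*44**2)**2 = (4*1936)**2 = 7744**2 = 59969536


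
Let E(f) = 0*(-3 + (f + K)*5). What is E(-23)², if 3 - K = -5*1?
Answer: 0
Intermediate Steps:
K = 8 (K = 3 - (-5) = 3 - 1*(-5) = 3 + 5 = 8)
E(f) = 0 (E(f) = 0*(-3 + (f + 8)*5) = 0*(-3 + (8 + f)*5) = 0*(-3 + (40 + 5*f)) = 0*(37 + 5*f) = 0)
E(-23)² = 0² = 0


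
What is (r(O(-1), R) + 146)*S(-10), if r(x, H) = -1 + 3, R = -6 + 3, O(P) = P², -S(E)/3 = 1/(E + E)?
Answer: 111/5 ≈ 22.200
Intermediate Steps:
S(E) = -3/(2*E) (S(E) = -3/(E + E) = -3*1/(2*E) = -3/(2*E))
R = -3
r(x, H) = 2
(r(O(-1), R) + 146)*S(-10) = (2 + 146)*(-3/2/(-10)) = 148*(-3/2*(-⅒)) = 148*(3/20) = 111/5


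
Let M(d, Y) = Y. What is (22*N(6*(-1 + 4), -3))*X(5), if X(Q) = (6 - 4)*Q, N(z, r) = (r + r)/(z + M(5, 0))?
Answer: -220/3 ≈ -73.333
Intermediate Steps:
N(z, r) = 2*r/z (N(z, r) = (r + r)/(z + 0) = (2*r)/z = 2*r/z)
X(Q) = 2*Q
(22*N(6*(-1 + 4), -3))*X(5) = (22*(2*(-3)/(6*(-1 + 4))))*(2*5) = (22*(2*(-3)/(6*3)))*10 = (22*(2*(-3)/18))*10 = (22*(2*(-3)*(1/18)))*10 = (22*(-1/3))*10 = -22/3*10 = -220/3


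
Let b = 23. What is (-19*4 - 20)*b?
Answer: -2208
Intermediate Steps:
(-19*4 - 20)*b = (-19*4 - 20)*23 = (-76 - 20)*23 = -96*23 = -2208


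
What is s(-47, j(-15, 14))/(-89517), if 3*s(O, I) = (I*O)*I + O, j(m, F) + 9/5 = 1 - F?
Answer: 258547/6713775 ≈ 0.038510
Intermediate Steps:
j(m, F) = -4/5 - F (j(m, F) = -9/5 + (1 - F) = -4/5 - F)
s(O, I) = O/3 + O*I**2/3 (s(O, I) = ((I*O)*I + O)/3 = (O*I**2 + O)/3 = (O + O*I**2)/3 = O/3 + O*I**2/3)
s(-47, j(-15, 14))/(-89517) = ((1/3)*(-47)*(1 + (-4/5 - 1*14)**2))/(-89517) = ((1/3)*(-47)*(1 + (-4/5 - 14)**2))*(-1/89517) = ((1/3)*(-47)*(1 + (-74/5)**2))*(-1/89517) = ((1/3)*(-47)*(1 + 5476/25))*(-1/89517) = ((1/3)*(-47)*(5501/25))*(-1/89517) = -258547/75*(-1/89517) = 258547/6713775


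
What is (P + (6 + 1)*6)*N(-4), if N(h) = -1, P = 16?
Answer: -58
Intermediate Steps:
(P + (6 + 1)*6)*N(-4) = (16 + (6 + 1)*6)*(-1) = (16 + 7*6)*(-1) = (16 + 42)*(-1) = 58*(-1) = -58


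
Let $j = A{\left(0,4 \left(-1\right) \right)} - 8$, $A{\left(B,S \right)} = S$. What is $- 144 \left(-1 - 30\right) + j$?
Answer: $4452$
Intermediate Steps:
$j = -12$ ($j = 4 \left(-1\right) - 8 = -4 - 8 = -12$)
$- 144 \left(-1 - 30\right) + j = - 144 \left(-1 - 30\right) - 12 = \left(-144\right) \left(-31\right) - 12 = 4464 - 12 = 4452$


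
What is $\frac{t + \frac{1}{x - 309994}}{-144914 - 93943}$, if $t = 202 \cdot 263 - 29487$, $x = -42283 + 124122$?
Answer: $- \frac{1797785348}{18165472945} \approx -0.098967$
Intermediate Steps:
$x = 81839$
$t = 23639$ ($t = 53126 - 29487 = 23639$)
$\frac{t + \frac{1}{x - 309994}}{-144914 - 93943} = \frac{23639 + \frac{1}{81839 - 309994}}{-144914 - 93943} = \frac{23639 + \frac{1}{-228155}}{-238857} = \left(23639 - \frac{1}{228155}\right) \left(- \frac{1}{238857}\right) = \frac{5393356044}{228155} \left(- \frac{1}{238857}\right) = - \frac{1797785348}{18165472945}$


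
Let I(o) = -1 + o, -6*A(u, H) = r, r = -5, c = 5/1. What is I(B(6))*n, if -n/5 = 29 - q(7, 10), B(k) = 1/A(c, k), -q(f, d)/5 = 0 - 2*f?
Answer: 41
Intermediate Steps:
q(f, d) = 10*f (q(f, d) = -5*(0 - 2*f) = -(-10)*f = 10*f)
c = 5 (c = 5*1 = 5)
A(u, H) = ⅚ (A(u, H) = -⅙*(-5) = ⅚)
B(k) = 6/5 (B(k) = 1/(⅚) = 6/5)
n = 205 (n = -5*(29 - 10*7) = -5*(29 - 1*70) = -5*(29 - 70) = -5*(-41) = 205)
I(B(6))*n = (-1 + 6/5)*205 = (⅕)*205 = 41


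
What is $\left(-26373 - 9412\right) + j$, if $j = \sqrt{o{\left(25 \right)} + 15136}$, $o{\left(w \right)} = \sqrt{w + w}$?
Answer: $-35785 + \sqrt{15136 + 5 \sqrt{2}} \approx -35662.0$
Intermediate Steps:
$o{\left(w \right)} = \sqrt{2} \sqrt{w}$ ($o{\left(w \right)} = \sqrt{2 w} = \sqrt{2} \sqrt{w}$)
$j = \sqrt{15136 + 5 \sqrt{2}}$ ($j = \sqrt{\sqrt{2} \sqrt{25} + 15136} = \sqrt{\sqrt{2} \cdot 5 + 15136} = \sqrt{5 \sqrt{2} + 15136} = \sqrt{15136 + 5 \sqrt{2}} \approx 123.06$)
$\left(-26373 - 9412\right) + j = \left(-26373 - 9412\right) + \sqrt{15136 + 5 \sqrt{2}} = -35785 + \sqrt{15136 + 5 \sqrt{2}}$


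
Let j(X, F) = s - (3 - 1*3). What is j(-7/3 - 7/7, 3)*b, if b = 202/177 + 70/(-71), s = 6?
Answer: 3904/4189 ≈ 0.93196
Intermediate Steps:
b = 1952/12567 (b = 202*(1/177) + 70*(-1/71) = 202/177 - 70/71 = 1952/12567 ≈ 0.15533)
j(X, F) = 6 (j(X, F) = 6 - (3 - 1*3) = 6 - (3 - 3) = 6 - 1*0 = 6 + 0 = 6)
j(-7/3 - 7/7, 3)*b = 6*(1952/12567) = 3904/4189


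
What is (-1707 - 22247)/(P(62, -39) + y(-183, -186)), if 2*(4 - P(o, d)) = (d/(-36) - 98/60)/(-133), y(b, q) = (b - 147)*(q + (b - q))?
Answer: -127435280/321296069 ≈ -0.39663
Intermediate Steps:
y(b, q) = b*(-147 + b) (y(b, q) = (-147 + b)*b = b*(-147 + b))
P(o, d) = 4553/1140 - d/9576 (P(o, d) = 4 - (d/(-36) - 98/60)/(2*(-133)) = 4 - (d*(-1/36) - 98*1/60)*(-1)/(2*133) = 4 - (-d/36 - 49/30)*(-1)/(2*133) = 4 - (-49/30 - d/36)*(-1)/(2*133) = 4 - (7/570 + d/4788)/2 = 4 + (-7/1140 - d/9576) = 4553/1140 - d/9576)
(-1707 - 22247)/(P(62, -39) + y(-183, -186)) = (-1707 - 22247)/((4553/1140 - 1/9576*(-39)) - 183*(-147 - 183)) = -23954/((4553/1140 + 13/3192) - 183*(-330)) = -23954/(21269/5320 + 60390) = -23954/321296069/5320 = -23954*5320/321296069 = -127435280/321296069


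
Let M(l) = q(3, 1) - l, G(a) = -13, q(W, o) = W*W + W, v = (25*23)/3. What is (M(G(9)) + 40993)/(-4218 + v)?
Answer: -123054/12079 ≈ -10.187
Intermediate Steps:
v = 575/3 (v = 575*(⅓) = 575/3 ≈ 191.67)
q(W, o) = W + W² (q(W, o) = W² + W = W + W²)
M(l) = 12 - l (M(l) = 3*(1 + 3) - l = 3*4 - l = 12 - l)
(M(G(9)) + 40993)/(-4218 + v) = ((12 - 1*(-13)) + 40993)/(-4218 + 575/3) = ((12 + 13) + 40993)/(-12079/3) = (25 + 40993)*(-3/12079) = 41018*(-3/12079) = -123054/12079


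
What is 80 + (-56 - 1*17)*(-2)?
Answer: 226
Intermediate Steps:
80 + (-56 - 1*17)*(-2) = 80 + (-56 - 17)*(-2) = 80 - 73*(-2) = 80 + 146 = 226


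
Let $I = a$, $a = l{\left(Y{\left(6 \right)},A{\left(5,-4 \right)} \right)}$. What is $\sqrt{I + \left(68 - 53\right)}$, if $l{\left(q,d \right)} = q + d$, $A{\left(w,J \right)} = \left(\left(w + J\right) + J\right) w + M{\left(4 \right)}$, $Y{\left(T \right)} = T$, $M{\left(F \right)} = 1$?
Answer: $\sqrt{7} \approx 2.6458$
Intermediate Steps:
$A{\left(w,J \right)} = 1 + w \left(w + 2 J\right)$ ($A{\left(w,J \right)} = \left(\left(w + J\right) + J\right) w + 1 = \left(\left(J + w\right) + J\right) w + 1 = \left(w + 2 J\right) w + 1 = w \left(w + 2 J\right) + 1 = 1 + w \left(w + 2 J\right)$)
$l{\left(q,d \right)} = d + q$
$a = -8$ ($a = \left(1 + 5^{2} + 2 \left(-4\right) 5\right) + 6 = \left(1 + 25 - 40\right) + 6 = -14 + 6 = -8$)
$I = -8$
$\sqrt{I + \left(68 - 53\right)} = \sqrt{-8 + \left(68 - 53\right)} = \sqrt{-8 + 15} = \sqrt{7}$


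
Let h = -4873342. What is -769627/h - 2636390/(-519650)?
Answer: 1324796678593/253243217030 ≈ 5.2313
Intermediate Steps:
-769627/h - 2636390/(-519650) = -769627/(-4873342) - 2636390/(-519650) = -769627*(-1/4873342) - 2636390*(-1/519650) = 769627/4873342 + 263639/51965 = 1324796678593/253243217030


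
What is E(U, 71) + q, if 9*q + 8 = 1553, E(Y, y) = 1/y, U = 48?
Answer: 36568/213 ≈ 171.68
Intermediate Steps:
q = 515/3 (q = -8/9 + (1/9)*1553 = -8/9 + 1553/9 = 515/3 ≈ 171.67)
E(U, 71) + q = 1/71 + 515/3 = 36568/213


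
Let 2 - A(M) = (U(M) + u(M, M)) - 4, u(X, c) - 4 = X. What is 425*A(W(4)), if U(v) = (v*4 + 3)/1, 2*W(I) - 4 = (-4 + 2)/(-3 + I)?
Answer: -2550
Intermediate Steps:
W(I) = 2 - 1/(-3 + I) (W(I) = 2 + ((-4 + 2)/(-3 + I))/2 = 2 + (-2/(-3 + I))/2 = 2 - 1/(-3 + I))
U(v) = 3 + 4*v (U(v) = (4*v + 3)*1 = (3 + 4*v)*1 = 3 + 4*v)
u(X, c) = 4 + X
A(M) = -1 - 5*M (A(M) = 2 - (((3 + 4*M) + (4 + M)) - 4) = 2 - ((7 + 5*M) - 4) = 2 - (3 + 5*M) = 2 + (-3 - 5*M) = -1 - 5*M)
425*A(W(4)) = 425*(-1 - 5*(-7 + 2*4)/(-3 + 4)) = 425*(-1 - 5*(-7 + 8)/1) = 425*(-1 - 5) = 425*(-6) = -2550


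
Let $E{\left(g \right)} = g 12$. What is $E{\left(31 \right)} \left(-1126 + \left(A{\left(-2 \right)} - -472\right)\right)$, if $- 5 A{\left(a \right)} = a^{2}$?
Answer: $- \frac{1217928}{5} \approx -2.4359 \cdot 10^{5}$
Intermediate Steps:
$A{\left(a \right)} = - \frac{a^{2}}{5}$
$E{\left(g \right)} = 12 g$
$E{\left(31 \right)} \left(-1126 + \left(A{\left(-2 \right)} - -472\right)\right) = 12 \cdot 31 \left(-1126 - \left(-472 + \frac{\left(-2\right)^{2}}{5}\right)\right) = 372 \left(-1126 + \left(\left(- \frac{1}{5}\right) 4 + 472\right)\right) = 372 \left(-1126 + \left(- \frac{4}{5} + 472\right)\right) = 372 \left(-1126 + \frac{2356}{5}\right) = 372 \left(- \frac{3274}{5}\right) = - \frac{1217928}{5}$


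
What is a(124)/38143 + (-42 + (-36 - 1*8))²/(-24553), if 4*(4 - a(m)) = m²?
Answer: -8753236/21779653 ≈ -0.40190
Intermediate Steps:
a(m) = 4 - m²/4
a(124)/38143 + (-42 + (-36 - 1*8))²/(-24553) = (4 - ¼*124²)/38143 + (-42 + (-36 - 1*8))²/(-24553) = (4 - ¼*15376)*(1/38143) + (-42 + (-36 - 8))²*(-1/24553) = (4 - 3844)*(1/38143) + (-42 - 44)²*(-1/24553) = -3840*1/38143 + (-86)²*(-1/24553) = -3840/38143 + 7396*(-1/24553) = -3840/38143 - 172/571 = -8753236/21779653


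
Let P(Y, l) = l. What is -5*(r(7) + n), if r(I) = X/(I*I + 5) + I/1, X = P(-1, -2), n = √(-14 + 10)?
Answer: -940/27 - 10*I ≈ -34.815 - 10.0*I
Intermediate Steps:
n = 2*I (n = √(-4) = 2*I ≈ 2.0*I)
X = -2
r(I) = I - 2/(5 + I²) (r(I) = -2/(I*I + 5) + I/1 = -2/(I² + 5) + I*1 = -2/(5 + I²) + I = I - 2/(5 + I²))
-5*(r(7) + n) = -5*((-2 + 7³ + 5*7)/(5 + 7²) + 2*I) = -5*((-2 + 343 + 35)/(5 + 49) + 2*I) = -5*(376/54 + 2*I) = -5*((1/54)*376 + 2*I) = -5*(188/27 + 2*I) = -940/27 - 10*I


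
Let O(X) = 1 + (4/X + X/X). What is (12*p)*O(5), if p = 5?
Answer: 168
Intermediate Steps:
O(X) = 2 + 4/X (O(X) = 1 + (4/X + 1) = 1 + (1 + 4/X) = 2 + 4/X)
(12*p)*O(5) = (12*5)*(2 + 4/5) = 60*(2 + 4*(⅕)) = 60*(2 + ⅘) = 60*(14/5) = 168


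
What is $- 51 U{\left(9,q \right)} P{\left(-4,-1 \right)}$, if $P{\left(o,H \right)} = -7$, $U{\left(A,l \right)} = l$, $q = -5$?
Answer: $-1785$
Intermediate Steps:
$- 51 U{\left(9,q \right)} P{\left(-4,-1 \right)} = \left(-51\right) \left(-5\right) \left(-7\right) = 255 \left(-7\right) = -1785$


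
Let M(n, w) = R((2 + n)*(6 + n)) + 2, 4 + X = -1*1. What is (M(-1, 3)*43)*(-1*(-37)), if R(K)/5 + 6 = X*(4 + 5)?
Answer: -402523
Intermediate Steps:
X = -5 (X = -4 - 1*1 = -4 - 1 = -5)
R(K) = -255 (R(K) = -30 + 5*(-5*(4 + 5)) = -30 + 5*(-5*9) = -30 + 5*(-45) = -30 - 225 = -255)
M(n, w) = -253 (M(n, w) = -255 + 2 = -253)
(M(-1, 3)*43)*(-1*(-37)) = (-253*43)*(-1*(-37)) = -10879*37 = -402523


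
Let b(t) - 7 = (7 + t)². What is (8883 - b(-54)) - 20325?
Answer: -13658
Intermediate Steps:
b(t) = 7 + (7 + t)²
(8883 - b(-54)) - 20325 = (8883 - (7 + (7 - 54)²)) - 20325 = (8883 - (7 + (-47)²)) - 20325 = (8883 - (7 + 2209)) - 20325 = (8883 - 1*2216) - 20325 = (8883 - 2216) - 20325 = 6667 - 20325 = -13658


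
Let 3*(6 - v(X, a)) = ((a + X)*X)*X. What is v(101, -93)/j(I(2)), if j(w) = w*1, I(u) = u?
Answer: -40795/3 ≈ -13598.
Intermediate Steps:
j(w) = w
v(X, a) = 6 - X²*(X + a)/3 (v(X, a) = 6 - (a + X)*X*X/3 = 6 - (X + a)*X*X/3 = 6 - X*(X + a)*X/3 = 6 - X²*(X + a)/3)
v(101, -93)/j(I(2)) = (6 - ⅓*101³ - ⅓*(-93)*101²)/2 = (6 - ⅓*1030301 - ⅓*(-93)*10201)*(½) = (6 - 1030301/3 + 316231)*(½) = -81590/3*½ = -40795/3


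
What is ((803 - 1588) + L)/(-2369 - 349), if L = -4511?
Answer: 2648/1359 ≈ 1.9485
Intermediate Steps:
((803 - 1588) + L)/(-2369 - 349) = ((803 - 1588) - 4511)/(-2369 - 349) = (-785 - 4511)/(-2718) = -5296*(-1/2718) = 2648/1359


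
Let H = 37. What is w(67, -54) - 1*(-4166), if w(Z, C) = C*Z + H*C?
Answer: -1450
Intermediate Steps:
w(Z, C) = 37*C + C*Z (w(Z, C) = C*Z + 37*C = 37*C + C*Z)
w(67, -54) - 1*(-4166) = -54*(37 + 67) - 1*(-4166) = -54*104 + 4166 = -5616 + 4166 = -1450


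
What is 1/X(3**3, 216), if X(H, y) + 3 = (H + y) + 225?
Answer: 1/465 ≈ 0.0021505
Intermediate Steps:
X(H, y) = 222 + H + y (X(H, y) = -3 + ((H + y) + 225) = -3 + (225 + H + y) = 222 + H + y)
1/X(3**3, 216) = 1/(222 + 3**3 + 216) = 1/(222 + 27 + 216) = 1/465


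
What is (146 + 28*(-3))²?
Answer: 3844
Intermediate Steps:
(146 + 28*(-3))² = (146 - 84)² = 62² = 3844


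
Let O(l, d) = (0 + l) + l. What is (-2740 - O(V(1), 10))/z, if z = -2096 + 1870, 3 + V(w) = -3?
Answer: 1364/113 ≈ 12.071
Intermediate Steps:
V(w) = -6 (V(w) = -3 - 3 = -6)
O(l, d) = 2*l (O(l, d) = l + l = 2*l)
z = -226
(-2740 - O(V(1), 10))/z = (-2740 - 2*(-6))/(-226) = (-2740 - 1*(-12))*(-1/226) = (-2740 + 12)*(-1/226) = -2728*(-1/226) = 1364/113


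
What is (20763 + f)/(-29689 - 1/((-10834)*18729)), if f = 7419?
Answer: -5718409225452/6024194574353 ≈ -0.94924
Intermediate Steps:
(20763 + f)/(-29689 - 1/((-10834)*18729)) = (20763 + 7419)/(-29689 - 1/((-10834)*18729)) = 28182/(-29689 - (-1)/(10834*18729)) = 28182/(-29689 - 1*(-1/202909986)) = 28182/(-29689 + 1/202909986) = 28182/(-6024194574353/202909986) = 28182*(-202909986/6024194574353) = -5718409225452/6024194574353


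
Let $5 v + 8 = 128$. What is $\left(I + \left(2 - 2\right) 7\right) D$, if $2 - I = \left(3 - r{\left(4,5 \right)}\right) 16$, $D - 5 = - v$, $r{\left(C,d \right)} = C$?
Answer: $-342$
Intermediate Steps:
$v = 24$ ($v = - \frac{8}{5} + \frac{1}{5} \cdot 128 = - \frac{8}{5} + \frac{128}{5} = 24$)
$D = -19$ ($D = 5 - 24 = -19$)
$I = 18$ ($I = 2 - \left(3 - 4\right) 16 = 2 - \left(-1\right) 16 = 2 - -16 = 2 + 16 = 18$)
$\left(I + \left(2 - 2\right) 7\right) D = \left(18 + \left(2 - 2\right) 7\right) \left(-19\right) = \left(18 + 0 \cdot 7\right) \left(-19\right) = \left(18 + 0\right) \left(-19\right) = 18 \left(-19\right) = -342$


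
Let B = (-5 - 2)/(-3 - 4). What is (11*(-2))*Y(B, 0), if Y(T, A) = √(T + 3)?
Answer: -44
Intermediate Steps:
B = 1 (B = -7/(-7) = -7*(-⅐) = 1)
Y(T, A) = √(3 + T)
(11*(-2))*Y(B, 0) = (11*(-2))*√(3 + 1) = -22*√4 = -22*2 = -44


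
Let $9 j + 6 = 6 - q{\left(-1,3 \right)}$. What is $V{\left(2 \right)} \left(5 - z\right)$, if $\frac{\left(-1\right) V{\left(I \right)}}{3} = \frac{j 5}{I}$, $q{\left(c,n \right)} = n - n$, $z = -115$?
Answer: $0$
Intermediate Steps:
$q{\left(c,n \right)} = 0$
$j = 0$ ($j = - \frac{2}{3} + \frac{6 - 0}{9} = - \frac{2}{3} + \frac{6 + 0}{9} = - \frac{2}{3} + \frac{1}{9} \cdot 6 = - \frac{2}{3} + \frac{2}{3} = 0$)
$V{\left(I \right)} = 0$ ($V{\left(I \right)} = - 3 \frac{0 \cdot 5}{I} = - 3 \frac{0}{I} = \left(-3\right) 0 = 0$)
$V{\left(2 \right)} \left(5 - z\right) = 0 \left(5 - -115\right) = 0 \left(5 + 115\right) = 0 \cdot 120 = 0$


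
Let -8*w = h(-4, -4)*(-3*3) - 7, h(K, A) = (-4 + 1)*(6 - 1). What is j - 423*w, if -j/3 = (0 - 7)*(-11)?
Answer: 6537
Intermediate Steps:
j = -231 (j = -3*(0 - 7)*(-11) = -(-21)*(-11) = -3*77 = -231)
h(K, A) = -15 (h(K, A) = -3*5 = -15)
w = -16 (w = -(-(-45)*3 - 7)/8 = -(-15*(-9) - 7)/8 = -(135 - 7)/8 = -1/8*128 = -16)
j - 423*w = -231 - 423*(-16) = -231 + 6768 = 6537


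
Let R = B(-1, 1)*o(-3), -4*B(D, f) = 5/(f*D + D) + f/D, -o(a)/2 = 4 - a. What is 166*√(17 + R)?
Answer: 83*√19 ≈ 361.79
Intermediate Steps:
o(a) = -8 + 2*a (o(a) = -2*(4 - a) = -8 + 2*a)
B(D, f) = -5/(4*(D + D*f)) - f/(4*D) (B(D, f) = -(5/(f*D + D) + f/D)/4 = -(5/(D*f + D) + f/D)/4 = -(5/(D + D*f) + f/D)/4 = -5/(4*(D + D*f)) - f/(4*D))
R = -49/4 (R = ((¼)*(-5 - 1*1 - 1*1²)/(-1*(1 + 1)))*(-8 + 2*(-3)) = ((¼)*(-1)*(-5 - 1 - 1*1)/2)*(-8 - 6) = ((¼)*(-1)*(½)*(-5 - 1 - 1))*(-14) = ((¼)*(-1)*(½)*(-7))*(-14) = (7/8)*(-14) = -49/4 ≈ -12.250)
166*√(17 + R) = 166*√(17 - 49/4) = 166*√(19/4) = 166*(√19/2) = 83*√19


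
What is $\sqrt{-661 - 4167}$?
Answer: $2 i \sqrt{1207} \approx 69.484 i$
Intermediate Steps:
$\sqrt{-661 - 4167} = \sqrt{-4828} = 2 i \sqrt{1207}$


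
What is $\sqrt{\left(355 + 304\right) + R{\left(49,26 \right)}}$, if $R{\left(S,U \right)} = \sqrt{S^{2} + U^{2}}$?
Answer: $\sqrt{659 + \sqrt{3077}} \approx 26.73$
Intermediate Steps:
$\sqrt{\left(355 + 304\right) + R{\left(49,26 \right)}} = \sqrt{\left(355 + 304\right) + \sqrt{49^{2} + 26^{2}}} = \sqrt{659 + \sqrt{2401 + 676}} = \sqrt{659 + \sqrt{3077}}$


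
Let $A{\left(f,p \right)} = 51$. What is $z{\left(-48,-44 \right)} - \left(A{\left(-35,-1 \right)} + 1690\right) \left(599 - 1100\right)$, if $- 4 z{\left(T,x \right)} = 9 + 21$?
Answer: $\frac{1744467}{2} \approx 8.7223 \cdot 10^{5}$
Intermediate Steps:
$z{\left(T,x \right)} = - \frac{15}{2}$ ($z{\left(T,x \right)} = - \frac{9 + 21}{4} = \left(- \frac{1}{4}\right) 30 = - \frac{15}{2}$)
$z{\left(-48,-44 \right)} - \left(A{\left(-35,-1 \right)} + 1690\right) \left(599 - 1100\right) = - \frac{15}{2} - \left(51 + 1690\right) \left(599 - 1100\right) = - \frac{15}{2} - 1741 \left(599 - 1100\right) = - \frac{15}{2} - 1741 \left(-501\right) = - \frac{15}{2} - -872241 = - \frac{15}{2} + 872241 = \frac{1744467}{2}$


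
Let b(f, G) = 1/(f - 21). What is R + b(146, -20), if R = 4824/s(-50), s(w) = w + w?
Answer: -6029/125 ≈ -48.232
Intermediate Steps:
s(w) = 2*w
b(f, G) = 1/(-21 + f)
R = -1206/25 (R = 4824/((2*(-50))) = 4824/(-100) = 4824*(-1/100) = -1206/25 ≈ -48.240)
R + b(146, -20) = -1206/25 + 1/(-21 + 146) = -1206/25 + 1/125 = -6029/125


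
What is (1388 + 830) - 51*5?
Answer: 1963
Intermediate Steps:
(1388 + 830) - 51*5 = 2218 - 255 = 1963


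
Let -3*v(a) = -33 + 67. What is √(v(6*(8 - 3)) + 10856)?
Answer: √97602/3 ≈ 104.14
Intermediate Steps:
v(a) = -34/3 (v(a) = -(-33 + 67)/3 = -⅓*34 = -34/3)
√(v(6*(8 - 3)) + 10856) = √(-34/3 + 10856) = √(32534/3) = √97602/3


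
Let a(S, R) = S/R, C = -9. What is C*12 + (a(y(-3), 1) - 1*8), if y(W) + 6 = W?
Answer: -125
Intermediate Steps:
y(W) = -6 + W
C*12 + (a(y(-3), 1) - 1*8) = -9*12 + ((-6 - 3)/1 - 1*8) = -108 + (-9*1 - 8) = -108 + (-9 - 8) = -108 - 17 = -125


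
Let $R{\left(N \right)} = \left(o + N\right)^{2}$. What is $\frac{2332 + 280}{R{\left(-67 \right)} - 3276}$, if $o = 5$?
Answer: $\frac{653}{142} \approx 4.5986$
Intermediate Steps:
$R{\left(N \right)} = \left(5 + N\right)^{2}$
$\frac{2332 + 280}{R{\left(-67 \right)} - 3276} = \frac{2332 + 280}{\left(5 - 67\right)^{2} - 3276} = \frac{2612}{\left(-62\right)^{2} - 3276} = \frac{2612}{3844 - 3276} = \frac{2612}{568} = 2612 \cdot \frac{1}{568} = \frac{653}{142}$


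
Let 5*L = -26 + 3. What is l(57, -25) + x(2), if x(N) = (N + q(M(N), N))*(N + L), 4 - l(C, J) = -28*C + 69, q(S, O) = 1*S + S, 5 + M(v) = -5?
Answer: 7889/5 ≈ 1577.8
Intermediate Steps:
L = -23/5 (L = (-26 + 3)/5 = (⅕)*(-23) = -23/5 ≈ -4.6000)
M(v) = -10 (M(v) = -5 - 5 = -10)
q(S, O) = 2*S (q(S, O) = S + S = 2*S)
l(C, J) = -65 + 28*C (l(C, J) = 4 - (-28*C + 69) = 4 - (69 - 28*C) = 4 + (-69 + 28*C) = -65 + 28*C)
x(N) = (-20 + N)*(-23/5 + N) (x(N) = (N + 2*(-10))*(N - 23/5) = (N - 20)*(-23/5 + N) = (-20 + N)*(-23/5 + N))
l(57, -25) + x(2) = (-65 + 28*57) + (92 + 2² - 123/5*2) = (-65 + 1596) + (92 + 4 - 246/5) = 1531 + 234/5 = 7889/5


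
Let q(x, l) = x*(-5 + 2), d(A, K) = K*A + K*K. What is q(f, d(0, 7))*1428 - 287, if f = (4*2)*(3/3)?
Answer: -34559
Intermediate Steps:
d(A, K) = K**2 + A*K (d(A, K) = A*K + K**2 = K**2 + A*K)
f = 8 (f = 8*(3*(1/3)) = 8*1 = 8)
q(x, l) = -3*x (q(x, l) = x*(-3) = -3*x)
q(f, d(0, 7))*1428 - 287 = -3*8*1428 - 287 = -24*1428 - 287 = -34272 - 287 = -34559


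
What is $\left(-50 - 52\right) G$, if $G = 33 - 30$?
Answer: $-306$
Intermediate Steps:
$G = 3$ ($G = 33 - 30 = 3$)
$\left(-50 - 52\right) G = \left(-50 - 52\right) 3 = \left(-102\right) 3 = -306$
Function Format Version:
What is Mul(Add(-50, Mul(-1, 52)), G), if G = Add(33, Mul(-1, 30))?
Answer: -306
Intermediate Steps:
G = 3 (G = Add(33, -30) = 3)
Mul(Add(-50, Mul(-1, 52)), G) = Mul(Add(-50, Mul(-1, 52)), 3) = Mul(Add(-50, -52), 3) = Mul(-102, 3) = -306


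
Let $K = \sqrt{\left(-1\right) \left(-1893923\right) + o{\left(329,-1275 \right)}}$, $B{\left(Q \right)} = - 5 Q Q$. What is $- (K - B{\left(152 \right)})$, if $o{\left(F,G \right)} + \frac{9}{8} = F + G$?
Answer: $-115520 - \frac{\sqrt{30287614}}{4} \approx -1.169 \cdot 10^{5}$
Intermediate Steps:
$o{\left(F,G \right)} = - \frac{9}{8} + F + G$ ($o{\left(F,G \right)} = - \frac{9}{8} + \left(F + G\right) = - \frac{9}{8} + F + G$)
$B{\left(Q \right)} = - 5 Q^{2}$
$K = \frac{\sqrt{30287614}}{4}$ ($K = \sqrt{\left(-1\right) \left(-1893923\right) - \frac{7577}{8}} = \sqrt{1893923 - \frac{7577}{8}} = \sqrt{\frac{15143807}{8}} = \frac{\sqrt{30287614}}{4} \approx 1375.9$)
$- (K - B{\left(152 \right)}) = - (\frac{\sqrt{30287614}}{4} - - 5 \cdot 152^{2}) = - (\frac{\sqrt{30287614}}{4} - \left(-5\right) 23104) = - (\frac{\sqrt{30287614}}{4} - -115520) = - (\frac{\sqrt{30287614}}{4} + 115520) = - (115520 + \frac{\sqrt{30287614}}{4}) = -115520 - \frac{\sqrt{30287614}}{4}$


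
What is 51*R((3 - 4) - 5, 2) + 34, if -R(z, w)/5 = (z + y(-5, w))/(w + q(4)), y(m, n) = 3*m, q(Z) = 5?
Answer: 799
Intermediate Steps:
R(z, w) = -5*(-15 + z)/(5 + w) (R(z, w) = -5*(z + 3*(-5))/(w + 5) = -5*(z - 15)/(5 + w) = -5*(-15 + z)/(5 + w))
51*R((3 - 4) - 5, 2) + 34 = 51*(5*(15 - ((3 - 4) - 5))/(5 + 2)) + 34 = 51*(5*(15 - (-1 - 5))/7) + 34 = 51*(5*(⅐)*(15 - 1*(-6))) + 34 = 51*(5*(⅐)*(15 + 6)) + 34 = 51*(5*(⅐)*21) + 34 = 51*15 + 34 = 765 + 34 = 799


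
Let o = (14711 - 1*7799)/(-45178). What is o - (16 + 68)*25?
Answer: -47440356/22589 ≈ -2100.2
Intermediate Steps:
o = -3456/22589 (o = (14711 - 7799)*(-1/45178) = 6912*(-1/45178) = -3456/22589 ≈ -0.15299)
o - (16 + 68)*25 = -3456/22589 - (16 + 68)*25 = -3456/22589 - 84*25 = -3456/22589 - 1*2100 = -3456/22589 - 2100 = -47440356/22589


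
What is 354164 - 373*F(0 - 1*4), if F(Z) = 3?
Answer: 353045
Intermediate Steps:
354164 - 373*F(0 - 1*4) = 354164 - 373*3 = 354164 - 1119 = 353045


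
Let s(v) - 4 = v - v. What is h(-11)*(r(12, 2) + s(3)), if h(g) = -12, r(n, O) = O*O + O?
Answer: -120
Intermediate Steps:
r(n, O) = O + O**2 (r(n, O) = O**2 + O = O + O**2)
s(v) = 4 (s(v) = 4 + (v - v) = 4 + 0 = 4)
h(-11)*(r(12, 2) + s(3)) = -12*(2*(1 + 2) + 4) = -12*(2*3 + 4) = -12*(6 + 4) = -12*10 = -120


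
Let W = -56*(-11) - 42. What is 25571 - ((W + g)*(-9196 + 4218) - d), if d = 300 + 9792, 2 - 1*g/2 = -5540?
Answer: 58069187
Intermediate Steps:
g = 11084 (g = 4 - 2*(-5540) = 4 + 11080 = 11084)
d = 10092
W = 574 (W = 616 - 42 = 574)
25571 - ((W + g)*(-9196 + 4218) - d) = 25571 - ((574 + 11084)*(-9196 + 4218) - 1*10092) = 25571 - (11658*(-4978) - 10092) = 25571 - (-58033524 - 10092) = 25571 - 1*(-58043616) = 25571 + 58043616 = 58069187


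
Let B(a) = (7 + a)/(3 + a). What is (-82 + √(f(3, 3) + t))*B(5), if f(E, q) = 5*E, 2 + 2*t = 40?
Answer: -123 + 3*√34/2 ≈ -114.25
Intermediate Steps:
t = 19 (t = -1 + (½)*40 = -1 + 20 = 19)
B(a) = (7 + a)/(3 + a)
(-82 + √(f(3, 3) + t))*B(5) = (-82 + √(5*3 + 19))*((7 + 5)/(3 + 5)) = (-82 + √(15 + 19))*(12/8) = (-82 + √34)*((⅛)*12) = (-82 + √34)*(3/2) = -123 + 3*√34/2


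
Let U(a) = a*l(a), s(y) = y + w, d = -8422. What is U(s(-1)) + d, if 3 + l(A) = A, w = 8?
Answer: -8394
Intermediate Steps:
l(A) = -3 + A
s(y) = 8 + y (s(y) = y + 8 = 8 + y)
U(a) = a*(-3 + a)
U(s(-1)) + d = (8 - 1)*(-3 + (8 - 1)) - 8422 = 7*(-3 + 7) - 8422 = 7*4 - 8422 = 28 - 8422 = -8394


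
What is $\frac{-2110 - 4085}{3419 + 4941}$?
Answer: $- \frac{1239}{1672} \approx -0.74103$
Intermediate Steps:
$\frac{-2110 - 4085}{3419 + 4941} = - \frac{6195}{8360} = \left(-6195\right) \frac{1}{8360} = - \frac{1239}{1672}$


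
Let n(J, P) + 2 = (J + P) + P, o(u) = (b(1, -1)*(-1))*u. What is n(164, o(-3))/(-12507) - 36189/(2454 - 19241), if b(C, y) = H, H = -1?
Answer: 149999017/69985003 ≈ 2.1433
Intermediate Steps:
b(C, y) = -1
o(u) = u (o(u) = (-1*(-1))*u = 1*u = u)
n(J, P) = -2 + J + 2*P (n(J, P) = -2 + ((J + P) + P) = -2 + (J + 2*P) = -2 + J + 2*P)
n(164, o(-3))/(-12507) - 36189/(2454 - 19241) = (-2 + 164 + 2*(-3))/(-12507) - 36189/(2454 - 19241) = (-2 + 164 - 6)*(-1/12507) - 36189/(-16787) = 156*(-1/12507) - 36189*(-1/16787) = -52/4169 + 36189/16787 = 149999017/69985003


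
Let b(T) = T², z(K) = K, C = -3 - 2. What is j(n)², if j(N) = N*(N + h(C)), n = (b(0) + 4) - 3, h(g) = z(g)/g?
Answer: 4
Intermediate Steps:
C = -5
h(g) = 1 (h(g) = g/g = 1)
n = 1 (n = (0² + 4) - 3 = (0 + 4) - 3 = 4 - 3 = 1)
j(N) = N*(1 + N) (j(N) = N*(N + 1) = N*(1 + N))
j(n)² = (1*(1 + 1))² = (1*2)² = 2² = 4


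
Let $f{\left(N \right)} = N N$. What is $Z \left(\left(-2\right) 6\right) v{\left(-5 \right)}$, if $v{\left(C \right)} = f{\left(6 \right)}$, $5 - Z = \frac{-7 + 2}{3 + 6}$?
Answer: $-2400$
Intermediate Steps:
$f{\left(N \right)} = N^{2}$
$Z = \frac{50}{9}$ ($Z = 5 - \frac{-7 + 2}{3 + 6} = 5 - - \frac{5}{9} = 5 + \frac{5}{9} = \frac{50}{9} \approx 5.5556$)
$v{\left(C \right)} = 36$ ($v{\left(C \right)} = 6^{2} = 36$)
$Z \left(\left(-2\right) 6\right) v{\left(-5 \right)} = \frac{50 \left(\left(-2\right) 6\right)}{9} \cdot 36 = \frac{50}{9} \left(-12\right) 36 = \left(- \frac{200}{3}\right) 36 = -2400$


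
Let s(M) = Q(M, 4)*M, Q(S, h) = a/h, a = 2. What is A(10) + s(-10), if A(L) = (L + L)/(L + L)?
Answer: -4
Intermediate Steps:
A(L) = 1 (A(L) = (2*L)/((2*L)) = (2*L)*(1/(2*L)) = 1)
Q(S, h) = 2/h
s(M) = M/2 (s(M) = (2/4)*M = (2*(1/4))*M = M/2)
A(10) + s(-10) = 1 + (1/2)*(-10) = 1 - 5 = -4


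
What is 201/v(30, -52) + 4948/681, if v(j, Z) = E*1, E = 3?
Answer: 50575/681 ≈ 74.266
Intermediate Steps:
v(j, Z) = 3 (v(j, Z) = 3*1 = 3)
201/v(30, -52) + 4948/681 = 201/3 + 4948/681 = 201*(⅓) + 4948*(1/681) = 67 + 4948/681 = 50575/681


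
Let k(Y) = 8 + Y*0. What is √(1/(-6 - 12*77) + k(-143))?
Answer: √6918270/930 ≈ 2.8282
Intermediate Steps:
k(Y) = 8 (k(Y) = 8 + 0 = 8)
√(1/(-6 - 12*77) + k(-143)) = √(1/(-6 - 12*77) + 8) = √(1/(-6 - 924) + 8) = √(1/(-930) + 8) = √(-1/930 + 8) = √(7439/930) = √6918270/930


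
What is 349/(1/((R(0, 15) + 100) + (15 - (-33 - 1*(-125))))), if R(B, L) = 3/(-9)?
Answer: 23732/3 ≈ 7910.7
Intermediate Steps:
R(B, L) = -⅓ (R(B, L) = 3*(-⅑) = -⅓)
349/(1/((R(0, 15) + 100) + (15 - (-33 - 1*(-125))))) = 349/(1/((-⅓ + 100) + (15 - (-33 - 1*(-125))))) = 349/(1/(299/3 + (15 - (-33 + 125)))) = 349/(1/(299/3 + (15 - 1*92))) = 349/(1/(299/3 + (15 - 92))) = 349/(1/(299/3 - 77)) = 349/(1/(68/3)) = 349/(3/68) = 349*(68/3) = 23732/3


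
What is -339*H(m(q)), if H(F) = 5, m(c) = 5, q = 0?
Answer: -1695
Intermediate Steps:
-339*H(m(q)) = -339*5 = -1695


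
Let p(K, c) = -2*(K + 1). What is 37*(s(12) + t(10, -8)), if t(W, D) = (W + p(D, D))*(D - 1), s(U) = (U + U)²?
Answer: 13320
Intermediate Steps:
p(K, c) = -2 - 2*K (p(K, c) = -2*(1 + K) = -2 - 2*K)
s(U) = 4*U² (s(U) = (2*U)² = 4*U²)
t(W, D) = (-1 + D)*(-2 + W - 2*D) (t(W, D) = (W + (-2 - 2*D))*(D - 1) = (-2 + W - 2*D)*(-1 + D) = (-1 + D)*(-2 + W - 2*D))
37*(s(12) + t(10, -8)) = 37*(4*12² + (2 - 1*10 - 2*(-8)² - 8*10)) = 37*(4*144 + (2 - 10 - 2*64 - 80)) = 37*(576 + (2 - 10 - 128 - 80)) = 37*(576 - 216) = 37*360 = 13320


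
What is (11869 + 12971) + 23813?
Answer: 48653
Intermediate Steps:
(11869 + 12971) + 23813 = 24840 + 23813 = 48653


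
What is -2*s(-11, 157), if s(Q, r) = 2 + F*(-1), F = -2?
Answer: -8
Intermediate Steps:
s(Q, r) = 4 (s(Q, r) = 2 - 2*(-1) = 2 + 2 = 4)
-2*s(-11, 157) = -2*4 = -8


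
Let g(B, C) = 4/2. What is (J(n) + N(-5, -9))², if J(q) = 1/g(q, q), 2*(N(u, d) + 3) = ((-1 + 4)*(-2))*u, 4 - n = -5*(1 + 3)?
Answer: 625/4 ≈ 156.25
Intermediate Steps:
n = 24 (n = 4 - (-5)*(1 + 3) = 4 - (-5)*4 = 4 - 1*(-20) = 4 + 20 = 24)
g(B, C) = 2 (g(B, C) = 4*(½) = 2)
N(u, d) = -3 - 3*u (N(u, d) = -3 + (((-1 + 4)*(-2))*u)/2 = -3 + ((3*(-2))*u)/2 = -3 + (-6*u)/2 = -3 - 3*u)
J(q) = ½ (J(q) = 1/2 = ½)
(J(n) + N(-5, -9))² = (½ + (-3 - 3*(-5)))² = (½ + (-3 + 15))² = (½ + 12)² = (25/2)² = 625/4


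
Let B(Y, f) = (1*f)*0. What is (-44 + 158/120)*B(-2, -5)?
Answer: 0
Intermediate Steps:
B(Y, f) = 0 (B(Y, f) = f*0 = 0)
(-44 + 158/120)*B(-2, -5) = (-44 + 158/120)*0 = (-44 + 158*(1/120))*0 = (-44 + 79/60)*0 = -2561/60*0 = 0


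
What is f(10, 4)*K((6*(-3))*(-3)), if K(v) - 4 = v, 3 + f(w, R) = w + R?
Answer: 638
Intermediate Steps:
f(w, R) = -3 + R + w (f(w, R) = -3 + (w + R) = -3 + (R + w) = -3 + R + w)
K(v) = 4 + v
f(10, 4)*K((6*(-3))*(-3)) = (-3 + 4 + 10)*(4 + (6*(-3))*(-3)) = 11*(4 - 18*(-3)) = 11*(4 + 54) = 11*58 = 638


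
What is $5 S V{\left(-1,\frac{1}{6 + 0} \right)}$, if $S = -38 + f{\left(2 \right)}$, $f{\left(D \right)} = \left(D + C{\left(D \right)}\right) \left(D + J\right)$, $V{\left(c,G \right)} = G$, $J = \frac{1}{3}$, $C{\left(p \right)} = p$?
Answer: $- \frac{215}{9} \approx -23.889$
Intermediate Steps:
$J = \frac{1}{3} \approx 0.33333$
$f{\left(D \right)} = 2 D \left(\frac{1}{3} + D\right)$ ($f{\left(D \right)} = \left(D + D\right) \left(D + \frac{1}{3}\right) = 2 D \left(\frac{1}{3} + D\right)$)
$S = - \frac{86}{3}$ ($S = -38 + \frac{2}{3} \cdot 2 \left(1 + 3 \cdot 2\right) = -38 + \frac{2}{3} \cdot 2 \left(1 + 6\right) = -38 + \frac{2}{3} \cdot 2 \cdot 7 = -38 + \frac{28}{3} = - \frac{86}{3} \approx -28.667$)
$5 S V{\left(-1,\frac{1}{6 + 0} \right)} = \frac{5 \left(- \frac{86}{3}\right)}{6 + 0} = - \frac{430}{3 \cdot 6} = \left(- \frac{430}{3}\right) \frac{1}{6} = - \frac{215}{9}$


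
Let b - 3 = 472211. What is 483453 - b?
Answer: 11239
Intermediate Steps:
b = 472214 (b = 3 + 472211 = 472214)
483453 - b = 483453 - 1*472214 = 483453 - 472214 = 11239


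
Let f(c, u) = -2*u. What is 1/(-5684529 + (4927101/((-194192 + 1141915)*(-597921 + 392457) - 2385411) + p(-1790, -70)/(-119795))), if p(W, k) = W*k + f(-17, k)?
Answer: -1555141504697599/8840248611019629662392 ≈ -1.7592e-7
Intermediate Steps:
p(W, k) = -2*k + W*k (p(W, k) = W*k - 2*k = -2*k + W*k)
1/(-5684529 + (4927101/((-194192 + 1141915)*(-597921 + 392457) - 2385411) + p(-1790, -70)/(-119795))) = 1/(-5684529 + (4927101/((-194192 + 1141915)*(-597921 + 392457) - 2385411) - 70*(-2 - 1790)/(-119795))) = 1/(-5684529 + (4927101/(947723*(-205464) - 2385411) - 70*(-1792)*(-1/119795))) = 1/(-5684529 + (4927101/(-194722958472 - 2385411) + 125440*(-1/119795))) = 1/(-5684529 + (4927101/(-194725343883) - 25088/23959)) = 1/(-5684529 + (4927101*(-1/194725343883) - 25088/23959)) = 1/(-5684529 + (-1642367/64908447961 - 25088/23959)) = 1/(-5684529 - 1628462491916521/1555141504697599) = 1/(-8840248611019629662392/1555141504697599) = -1555141504697599/8840248611019629662392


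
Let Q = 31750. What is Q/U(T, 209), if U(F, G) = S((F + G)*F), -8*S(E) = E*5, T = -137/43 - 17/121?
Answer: 343804354300/4630404913 ≈ 74.249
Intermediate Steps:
T = -17308/5203 (T = -137*1/43 - 17*1/121 = -137/43 - 17/121 = -17308/5203 ≈ -3.3265)
S(E) = -5*E/8 (S(E) = -E*5/8 = -5*E/8)
U(F, G) = -5*F*(F + G)/8 (U(F, G) = -5*(F + G)*F/8 = -5*F*(F + G)/8)
Q/U(T, 209) = 31750/((-5/8*(-17308/5203)*(-17308/5203 + 209))) = 31750/((-5/8*(-17308/5203)*1070119/5203)) = 31750/(23152024565/54142418) = 31750*(54142418/23152024565) = 343804354300/4630404913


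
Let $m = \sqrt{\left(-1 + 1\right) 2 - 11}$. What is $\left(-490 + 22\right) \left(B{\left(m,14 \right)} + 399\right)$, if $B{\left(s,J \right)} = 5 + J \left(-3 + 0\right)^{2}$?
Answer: $-248040$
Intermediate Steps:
$m = i \sqrt{11}$ ($m = \sqrt{0 \cdot 2 - 11} = \sqrt{0 - 11} = \sqrt{-11} = i \sqrt{11} \approx 3.3166 i$)
$B{\left(s,J \right)} = 5 + 9 J$ ($B{\left(s,J \right)} = 5 + J \left(-3\right)^{2} = 5 + J 9 = 5 + 9 J$)
$\left(-490 + 22\right) \left(B{\left(m,14 \right)} + 399\right) = \left(-490 + 22\right) \left(\left(5 + 9 \cdot 14\right) + 399\right) = - 468 \left(\left(5 + 126\right) + 399\right) = - 468 \left(131 + 399\right) = \left(-468\right) 530 = -248040$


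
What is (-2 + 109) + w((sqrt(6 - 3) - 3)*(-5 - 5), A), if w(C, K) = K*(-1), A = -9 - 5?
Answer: 121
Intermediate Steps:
A = -14
w(C, K) = -K
(-2 + 109) + w((sqrt(6 - 3) - 3)*(-5 - 5), A) = (-2 + 109) - 1*(-14) = 107 + 14 = 121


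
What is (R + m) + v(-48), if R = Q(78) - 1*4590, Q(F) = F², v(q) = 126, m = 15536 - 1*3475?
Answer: 13681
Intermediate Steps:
m = 12061 (m = 15536 - 3475 = 12061)
R = 1494 (R = 78² - 1*4590 = 6084 - 4590 = 1494)
(R + m) + v(-48) = (1494 + 12061) + 126 = 13555 + 126 = 13681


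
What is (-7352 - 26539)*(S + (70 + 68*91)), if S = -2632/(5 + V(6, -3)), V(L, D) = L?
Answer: -203980686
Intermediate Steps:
S = -2632/11 (S = -2632/(5 + 6) = -2632/11 ≈ -239.27)
(-7352 - 26539)*(S + (70 + 68*91)) = (-7352 - 26539)*(-2632/11 + (70 + 68*91)) = -33891*(-2632/11 + (70 + 6188)) = -33891*(-2632/11 + 6258) = -33891*66206/11 = -203980686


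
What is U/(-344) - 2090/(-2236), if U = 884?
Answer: -914/559 ≈ -1.6351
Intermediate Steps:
U/(-344) - 2090/(-2236) = 884/(-344) - 2090/(-2236) = 884*(-1/344) - 2090*(-1/2236) = -221/86 + 1045/1118 = -914/559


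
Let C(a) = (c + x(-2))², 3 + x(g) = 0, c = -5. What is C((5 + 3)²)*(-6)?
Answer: -384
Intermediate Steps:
x(g) = -3 (x(g) = -3 + 0 = -3)
C(a) = 64 (C(a) = (-5 - 3)² = (-8)² = 64)
C((5 + 3)²)*(-6) = 64*(-6) = -384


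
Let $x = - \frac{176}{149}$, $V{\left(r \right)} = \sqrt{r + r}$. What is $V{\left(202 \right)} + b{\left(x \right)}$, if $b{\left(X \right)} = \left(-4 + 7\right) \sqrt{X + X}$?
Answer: $2 \sqrt{101} + \frac{12 i \sqrt{3278}}{149} \approx 20.1 + 4.611 i$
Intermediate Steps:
$V{\left(r \right)} = \sqrt{2} \sqrt{r}$ ($V{\left(r \right)} = \sqrt{2 r} = \sqrt{2} \sqrt{r}$)
$x = - \frac{176}{149}$ ($x = \left(-176\right) \frac{1}{149} = - \frac{176}{149} \approx -1.1812$)
$b{\left(X \right)} = 3 \sqrt{2} \sqrt{X}$ ($b{\left(X \right)} = 3 \sqrt{2 X} = 3 \sqrt{2} \sqrt{X}$)
$V{\left(202 \right)} + b{\left(x \right)} = \sqrt{2} \sqrt{202} + 3 \sqrt{2} \sqrt{- \frac{176}{149}} = 2 \sqrt{101} + 3 \sqrt{2} \frac{4 i \sqrt{1639}}{149} = 2 \sqrt{101} + \frac{12 i \sqrt{3278}}{149}$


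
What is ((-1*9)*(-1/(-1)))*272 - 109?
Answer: -2557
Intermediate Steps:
((-1*9)*(-1/(-1)))*272 - 109 = -(-9)*(-1)*272 - 109 = -9*1*272 - 109 = -9*272 - 109 = -2448 - 109 = -2557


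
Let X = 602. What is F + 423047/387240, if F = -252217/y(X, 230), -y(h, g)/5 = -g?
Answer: -9718200703/44532600 ≈ -218.23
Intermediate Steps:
y(h, g) = 5*g (y(h, g) = -(-5)*g = 5*g)
F = -252217/1150 (F = -252217/(5*230) = -252217/1150 ≈ -219.32)
F + 423047/387240 = -252217/1150 + 423047/387240 = -9718200703/44532600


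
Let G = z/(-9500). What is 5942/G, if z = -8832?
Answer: 7056125/1104 ≈ 6391.4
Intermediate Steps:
G = 2208/2375 (G = -8832/(-9500) = -8832*(-1/9500) = 2208/2375 ≈ 0.92968)
5942/G = 5942/(2208/2375) = 5942*(2375/2208) = 7056125/1104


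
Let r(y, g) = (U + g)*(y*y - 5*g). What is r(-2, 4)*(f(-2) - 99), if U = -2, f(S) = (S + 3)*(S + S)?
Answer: 3296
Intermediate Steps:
f(S) = 2*S*(3 + S) (f(S) = (3 + S)*(2*S) = 2*S*(3 + S))
r(y, g) = (-2 + g)*(y² - 5*g) (r(y, g) = (-2 + g)*(y*y - 5*g) = (-2 + g)*(y² - 5*g))
r(-2, 4)*(f(-2) - 99) = (-5*4² - 2*(-2)² + 10*4 + 4*(-2)²)*(2*(-2)*(3 - 2) - 99) = (-5*16 - 2*4 + 40 + 4*4)*(2*(-2)*1 - 99) = (-80 - 8 + 40 + 16)*(-4 - 99) = -32*(-103) = 3296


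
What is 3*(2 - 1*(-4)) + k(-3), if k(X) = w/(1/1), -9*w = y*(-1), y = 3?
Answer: 55/3 ≈ 18.333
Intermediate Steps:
w = 1/3 (w = -(-1)/3 = -1/9*(-3) = 1/3 ≈ 0.33333)
k(X) = 1/3 (k(X) = 1/(3*(1/1)) = (1/3)/1 = (1/3)*1 = 1/3)
3*(2 - 1*(-4)) + k(-3) = 3*(2 - 1*(-4)) + 1/3 = 3*(2 + 4) + 1/3 = 3*6 + 1/3 = 18 + 1/3 = 55/3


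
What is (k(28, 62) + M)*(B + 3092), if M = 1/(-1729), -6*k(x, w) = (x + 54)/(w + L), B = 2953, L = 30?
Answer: -11030575/12236 ≈ -901.49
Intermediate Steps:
k(x, w) = -(54 + x)/(6*(30 + w)) (k(x, w) = -(x + 54)/(6*(w + 30)) = -(54 + x)/(6*(30 + w)))
M = -1/1729 ≈ -0.00057837
(k(28, 62) + M)*(B + 3092) = ((-54 - 1*28)/(6*(30 + 62)) - 1/1729)*(2953 + 3092) = ((1/6)*(-54 - 28)/92 - 1/1729)*6045 = ((1/6)*(1/92)*(-82) - 1/1729)*6045 = (-41/276 - 1/1729)*6045 = -71165/477204*6045 = -11030575/12236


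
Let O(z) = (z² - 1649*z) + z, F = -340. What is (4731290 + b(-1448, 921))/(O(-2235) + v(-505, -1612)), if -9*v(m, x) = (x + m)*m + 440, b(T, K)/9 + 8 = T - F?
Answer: 21245607/38518510 ≈ 0.55157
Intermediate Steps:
O(z) = z² - 1648*z
b(T, K) = 2988 + 9*T (b(T, K) = -72 + 9*(T - 1*(-340)) = -72 + 9*(T + 340) = -72 + 9*(340 + T) = -72 + (3060 + 9*T) = 2988 + 9*T)
v(m, x) = -440/9 - m*(m + x)/9 (v(m, x) = -((x + m)*m + 440)/9 = -((m + x)*m + 440)/9 = -(m*(m + x) + 440)/9 = -(440 + m*(m + x))/9 = -440/9 - m*(m + x)/9)
(4731290 + b(-1448, 921))/(O(-2235) + v(-505, -1612)) = (4731290 + (2988 + 9*(-1448)))/(-2235*(-1648 - 2235) + (-440/9 - ⅑*(-505)² - ⅑*(-505)*(-1612))) = (4731290 + (2988 - 13032))/(-2235*(-3883) + (-440/9 - ⅑*255025 - 814060/9)) = (4731290 - 10044)/(8678505 + (-440/9 - 255025/9 - 814060/9)) = 4721246/(8678505 - 1069525/9) = 4721246/(77037020/9) = 4721246*(9/77037020) = 21245607/38518510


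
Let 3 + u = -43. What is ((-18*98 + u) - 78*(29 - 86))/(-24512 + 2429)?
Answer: -2636/22083 ≈ -0.11937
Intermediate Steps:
u = -46 (u = -3 - 43 = -46)
((-18*98 + u) - 78*(29 - 86))/(-24512 + 2429) = ((-18*98 - 46) - 78*(29 - 86))/(-24512 + 2429) = ((-1764 - 46) - 78*(-57))/(-22083) = (-1810 + 4446)*(-1/22083) = 2636*(-1/22083) = -2636/22083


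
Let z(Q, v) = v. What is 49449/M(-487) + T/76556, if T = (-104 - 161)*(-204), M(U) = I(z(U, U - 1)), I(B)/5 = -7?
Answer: -945931386/669865 ≈ -1412.1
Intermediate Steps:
I(B) = -35 (I(B) = 5*(-7) = -35)
M(U) = -35
T = 54060 (T = -265*(-204) = 54060)
49449/M(-487) + T/76556 = 49449/(-35) + 54060/76556 = 49449*(-1/35) + 54060*(1/76556) = -49449/35 + 13515/19139 = -945931386/669865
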